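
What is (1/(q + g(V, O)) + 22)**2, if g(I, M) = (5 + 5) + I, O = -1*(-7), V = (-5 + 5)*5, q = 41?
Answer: 1261129/2601 ≈ 484.86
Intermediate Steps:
V = 0 (V = 0*5 = 0)
O = 7
g(I, M) = 10 + I
(1/(q + g(V, O)) + 22)**2 = (1/(41 + (10 + 0)) + 22)**2 = (1/(41 + 10) + 22)**2 = (1/51 + 22)**2 = (1123/51)**2 = 1261129/2601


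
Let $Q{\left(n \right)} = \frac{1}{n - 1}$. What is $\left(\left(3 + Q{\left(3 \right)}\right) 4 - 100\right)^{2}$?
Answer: $7396$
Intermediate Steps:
$Q{\left(n \right)} = \frac{1}{-1 + n}$
$\left(\left(3 + Q{\left(3 \right)}\right) 4 - 100\right)^{2} = \left(\left(3 + \frac{1}{-1 + 3}\right) 4 - 100\right)^{2} = \left(\left(3 + \frac{1}{2}\right) 4 - 100\right)^{2} = \left(\frac{7}{2} \cdot 4 - 100\right)^{2} = \left(14 - 100\right)^{2} = \left(-86\right)^{2} = 7396$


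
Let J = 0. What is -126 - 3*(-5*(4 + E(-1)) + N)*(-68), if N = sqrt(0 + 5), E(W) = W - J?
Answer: -3186 + 204*sqrt(5) ≈ -2729.8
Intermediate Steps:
E(W) = W (E(W) = W - 1*0 = W + 0 = W)
N = sqrt(5) ≈ 2.2361
-126 - 3*(-5*(4 + E(-1)) + N)*(-68) = -126 - 3*(-5*(4 - 1) + sqrt(5))*(-68) = -126 - 3*(-5*3 + sqrt(5))*(-68) = -126 - 3*(-15 + sqrt(5))*(-68) = -126 + (45 - 3*sqrt(5))*(-68) = -126 + (-3060 + 204*sqrt(5)) = -3186 + 204*sqrt(5)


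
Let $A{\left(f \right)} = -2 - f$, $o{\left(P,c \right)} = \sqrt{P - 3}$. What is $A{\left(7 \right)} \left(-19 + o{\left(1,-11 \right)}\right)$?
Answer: $171 - 9 i \sqrt{2} \approx 171.0 - 12.728 i$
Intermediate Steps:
$o{\left(P,c \right)} = \sqrt{-3 + P}$
$A{\left(7 \right)} \left(-19 + o{\left(1,-11 \right)}\right) = \left(-2 - 7\right) \left(-19 + \sqrt{-3 + 1}\right) = \left(-2 - 7\right) \left(-19 + \sqrt{-2}\right) = - 9 \left(-19 + i \sqrt{2}\right) = 171 - 9 i \sqrt{2}$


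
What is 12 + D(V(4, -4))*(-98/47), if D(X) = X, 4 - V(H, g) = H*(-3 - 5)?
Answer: -2964/47 ≈ -63.064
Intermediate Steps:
V(H, g) = 4 + 8*H (V(H, g) = 4 - H*(-3 - 5) = 4 - H*(-8) = 4 - (-8)*H = 4 + 8*H)
12 + D(V(4, -4))*(-98/47) = 12 + (4 + 8*4)*(-98/47) = 12 + (4 + 32)*(-98*1/47) = 12 + 36*(-98/47) = 12 - 3528/47 = -2964/47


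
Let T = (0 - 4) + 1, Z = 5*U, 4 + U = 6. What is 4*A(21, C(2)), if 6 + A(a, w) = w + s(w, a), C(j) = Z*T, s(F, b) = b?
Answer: -60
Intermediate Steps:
U = 2 (U = -4 + 6 = 2)
Z = 10 (Z = 5*2 = 10)
T = -3 (T = -4 + 1 = -3)
C(j) = -30 (C(j) = 10*(-3) = -30)
A(a, w) = -6 + a + w (A(a, w) = -6 + (w + a) = -6 + (a + w) = -6 + a + w)
4*A(21, C(2)) = 4*(-6 + 21 - 30) = 4*(-15) = -60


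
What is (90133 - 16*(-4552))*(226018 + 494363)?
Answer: 117396889665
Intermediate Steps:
(90133 - 16*(-4552))*(226018 + 494363) = (90133 + 72832)*720381 = 162965*720381 = 117396889665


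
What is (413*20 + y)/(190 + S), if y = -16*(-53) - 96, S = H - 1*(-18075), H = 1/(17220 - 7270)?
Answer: 29889800/60578917 ≈ 0.49340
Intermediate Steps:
H = 1/9950 ≈ 0.00010050
S = 179846251/9950 (S = 1/9950 - 1*(-18075) = 1/9950 + 18075 = 179846251/9950 ≈ 18075.)
y = 752 (y = 848 - 96 = 752)
(413*20 + y)/(190 + S) = (413*20 + 752)/(190 + 179846251/9950) = (8260 + 752)/(181736751/9950) = 9012*(9950/181736751) = 29889800/60578917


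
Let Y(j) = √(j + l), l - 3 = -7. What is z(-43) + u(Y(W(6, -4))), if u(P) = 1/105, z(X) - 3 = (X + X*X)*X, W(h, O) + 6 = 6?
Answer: -8153774/105 ≈ -77655.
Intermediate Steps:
W(h, O) = 0 (W(h, O) = -6 + 6 = 0)
l = -4 (l = 3 - 7 = -4)
Y(j) = √(-4 + j) (Y(j) = √(j - 4) = √(-4 + j))
z(X) = 3 + X*(X + X²) (z(X) = 3 + (X + X*X)*X = 3 + (X + X²)*X = 3 + X*(X + X²))
u(P) = 1/105
z(-43) + u(Y(W(6, -4))) = (3 + (-43)² + (-43)³) + 1/105 = (3 + 1849 - 79507) + 1/105 = -77655 + 1/105 = -8153774/105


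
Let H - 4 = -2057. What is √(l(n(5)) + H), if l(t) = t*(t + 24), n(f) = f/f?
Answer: 26*I*√3 ≈ 45.033*I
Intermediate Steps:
H = -2053 (H = 4 - 2057 = -2053)
n(f) = 1
l(t) = t*(24 + t)
√(l(n(5)) + H) = √(1*(24 + 1) - 2053) = √(1*25 - 2053) = √(25 - 2053) = √(-2028) = 26*I*√3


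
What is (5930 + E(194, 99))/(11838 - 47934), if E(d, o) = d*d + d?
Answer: -2735/2256 ≈ -1.2123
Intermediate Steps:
E(d, o) = d + d² (E(d, o) = d² + d = d + d²)
(5930 + E(194, 99))/(11838 - 47934) = (5930 + 194*(1 + 194))/(11838 - 47934) = (5930 + 194*195)/(-36096) = (5930 + 37830)*(-1/36096) = 43760*(-1/36096) = -2735/2256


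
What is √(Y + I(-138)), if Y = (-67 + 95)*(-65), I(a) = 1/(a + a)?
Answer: I*√34660149/138 ≈ 42.661*I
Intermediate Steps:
I(a) = 1/(2*a)
Y = -1820 (Y = 28*(-65) = -1820)
√(Y + I(-138)) = √(-1820 + (½)/(-138)) = √(-1820 + (½)*(-1/138)) = √(-1820 - 1/276) = √(-502321/276) = I*√34660149/138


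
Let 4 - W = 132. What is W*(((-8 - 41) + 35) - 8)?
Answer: 2816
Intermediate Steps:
W = -128 (W = 4 - 1*132 = 4 - 132 = -128)
W*(((-8 - 41) + 35) - 8) = -128*(((-8 - 41) + 35) - 8) = -128*((-49 + 35) - 8) = -128*(-14 - 8) = -128*(-22) = 2816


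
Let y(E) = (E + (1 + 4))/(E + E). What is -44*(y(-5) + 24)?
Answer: -1056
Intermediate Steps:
y(E) = (5 + E)/(2*E) (y(E) = (E + 5)/((2*E)) = (5 + E)*(1/(2*E)) = (5 + E)/(2*E))
-44*(y(-5) + 24) = -44*((½)*(5 - 5)/(-5) + 24) = -44*((½)*(-⅕)*0 + 24) = -44*(0 + 24) = -44*24 = -1056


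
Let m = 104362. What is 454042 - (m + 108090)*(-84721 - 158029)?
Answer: 51573177042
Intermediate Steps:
454042 - (m + 108090)*(-84721 - 158029) = 454042 - (104362 + 108090)*(-84721 - 158029) = 454042 - 212452*(-242750) = 454042 - 1*(-51572723000) = 454042 + 51572723000 = 51573177042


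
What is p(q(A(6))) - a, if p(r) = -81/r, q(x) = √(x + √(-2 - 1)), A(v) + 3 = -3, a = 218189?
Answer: -218189 - 81/√(-6 + I*√3) ≈ -2.1819e+5 + 32.094*I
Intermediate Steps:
A(v) = -6 (A(v) = -3 - 3 = -6)
q(x) = √(x + I*√3) (q(x) = √(x + √(-3)) = √(x + I*√3))
p(q(A(6))) - a = -81/√(-6 + I*√3) - 1*218189 = -81/√(-6 + I*√3) - 218189 = -218189 - 81/√(-6 + I*√3)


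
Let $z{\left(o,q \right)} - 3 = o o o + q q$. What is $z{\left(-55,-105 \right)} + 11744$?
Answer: $-143603$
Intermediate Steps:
$z{\left(o,q \right)} = 3 + o^{3} + q^{2}$ ($z{\left(o,q \right)} = 3 + \left(o o o + q q\right) = 3 + \left(o^{2} o + q^{2}\right) = 3 + \left(o^{3} + q^{2}\right) = 3 + o^{3} + q^{2}$)
$z{\left(-55,-105 \right)} + 11744 = \left(3 + \left(-55\right)^{3} + \left(-105\right)^{2}\right) + 11744 = \left(3 - 166375 + 11025\right) + 11744 = -155347 + 11744 = -143603$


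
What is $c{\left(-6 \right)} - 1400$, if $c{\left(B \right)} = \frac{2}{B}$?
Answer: $- \frac{4201}{3} \approx -1400.3$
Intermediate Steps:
$c{\left(-6 \right)} - 1400 = \frac{2}{-6} - 1400 = 2 \left(- \frac{1}{6}\right) - 1400 = - \frac{1}{3} - 1400 = - \frac{4201}{3}$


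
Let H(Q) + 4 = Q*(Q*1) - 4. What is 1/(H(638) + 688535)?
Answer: 1/1095571 ≈ 9.1277e-7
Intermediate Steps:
H(Q) = -8 + Q² (H(Q) = -4 + (Q*(Q*1) - 4) = -4 + (Q*Q - 4) = -4 + (Q² - 4) = -4 + (-4 + Q²) = -8 + Q²)
1/(H(638) + 688535) = 1/((-8 + 638²) + 688535) = 1/((-8 + 407044) + 688535) = 1/(407036 + 688535) = 1/1095571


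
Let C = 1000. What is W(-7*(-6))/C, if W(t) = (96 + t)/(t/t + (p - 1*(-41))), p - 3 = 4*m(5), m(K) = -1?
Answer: 69/20500 ≈ 0.0033659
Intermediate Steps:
p = -1 (p = 3 + 4*(-1) = 3 - 4 = -1)
W(t) = 96/41 + t/41 (W(t) = (96 + t)/(t/t + (-1 - 1*(-41))) = (96 + t)/(1 + (-1 + 41)) = (96 + t)/(1 + 40) = (96 + t)/41 = (96 + t)*(1/41) = 96/41 + t/41)
W(-7*(-6))/C = (96/41 + (-7*(-6))/41)/1000 = (96/41 + (1/41)*42)*(1/1000) = (96/41 + 42/41)*(1/1000) = (138/41)*(1/1000) = 69/20500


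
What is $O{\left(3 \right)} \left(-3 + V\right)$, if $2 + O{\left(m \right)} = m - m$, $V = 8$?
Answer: $-10$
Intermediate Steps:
$O{\left(m \right)} = -2$ ($O{\left(m \right)} = -2 + \left(m - m\right) = -2 + 0 = -2$)
$O{\left(3 \right)} \left(-3 + V\right) = - 2 \left(-3 + 8\right) = \left(-2\right) 5 = -10$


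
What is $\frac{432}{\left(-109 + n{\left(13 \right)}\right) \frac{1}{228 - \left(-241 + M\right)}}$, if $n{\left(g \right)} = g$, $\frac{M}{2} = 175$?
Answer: $- \frac{1071}{2} \approx -535.5$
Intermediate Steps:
$M = 350$ ($M = 2 \cdot 175 = 350$)
$\frac{432}{\left(-109 + n{\left(13 \right)}\right) \frac{1}{228 - \left(-241 + M\right)}} = \frac{432}{\left(-109 + 13\right) \frac{1}{228 + \left(241 - 350\right)}} = \frac{432}{\left(-96\right) \frac{1}{228 + \left(241 - 350\right)}} = \frac{432}{\left(-96\right) \frac{1}{228 - 109}} = \frac{432}{\left(-96\right) \frac{1}{119}} = \frac{432}{- \frac{96}{119}} = 432 \left(- \frac{119}{96}\right) = - \frac{1071}{2}$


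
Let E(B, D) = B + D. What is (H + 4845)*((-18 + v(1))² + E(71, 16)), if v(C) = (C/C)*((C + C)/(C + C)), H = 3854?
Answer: 3270824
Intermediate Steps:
v(C) = 1 (v(C) = 1*((2*C)/((2*C))) = 1*((2*C)*(1/(2*C))) = 1*1 = 1)
(H + 4845)*((-18 + v(1))² + E(71, 16)) = (3854 + 4845)*((-18 + 1)² + (71 + 16)) = 8699*((-17)² + 87) = 8699*(289 + 87) = 8699*376 = 3270824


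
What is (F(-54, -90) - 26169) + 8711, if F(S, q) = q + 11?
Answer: -17537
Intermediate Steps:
F(S, q) = 11 + q
(F(-54, -90) - 26169) + 8711 = ((11 - 90) - 26169) + 8711 = (-79 - 26169) + 8711 = -26248 + 8711 = -17537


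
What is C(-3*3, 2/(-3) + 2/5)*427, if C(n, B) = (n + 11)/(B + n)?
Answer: -12810/139 ≈ -92.158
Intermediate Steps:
C(n, B) = (11 + n)/(B + n)
C(-3*3, 2/(-3) + 2/5)*427 = ((11 - 3*3)/((2/(-3) + 2/5) - 3*3))*427 = ((11 - 9)/((2*(-⅓) + 2*(⅕)) - 9))*427 = (2/((-⅔ + ⅖) - 9))*427 = (2/(-4/15 - 9))*427 = (2/(-139/15))*427 = -15/139*2*427 = -30/139*427 = -12810/139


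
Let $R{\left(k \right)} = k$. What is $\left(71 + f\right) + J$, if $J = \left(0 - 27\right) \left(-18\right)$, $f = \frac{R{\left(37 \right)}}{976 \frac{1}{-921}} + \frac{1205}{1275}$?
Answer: $\frac{130171741}{248880} \approx 523.03$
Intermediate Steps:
$f = - \frac{8454419}{248880}$ ($f = \frac{37}{976 \frac{1}{-921}} + \frac{1205}{1275} = \frac{37}{976 \left(- \frac{1}{921}\right)} + 1205 \cdot \frac{1}{1275} = \frac{37}{- \frac{976}{921}} + \frac{241}{255} = 37 \left(- \frac{921}{976}\right) + \frac{241}{255} = - \frac{34077}{976} + \frac{241}{255} = - \frac{8454419}{248880} \approx -33.97$)
$J = 486$ ($J = \left(-27\right) \left(-18\right) = 486$)
$\left(71 + f\right) + J = \left(71 - \frac{8454419}{248880}\right) + 486 = \frac{9216061}{248880} + 486 = \frac{130171741}{248880}$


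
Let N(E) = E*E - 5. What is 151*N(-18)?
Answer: 48169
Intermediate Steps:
N(E) = -5 + E**2 (N(E) = E**2 - 5 = -5 + E**2)
151*N(-18) = 151*(-5 + (-18)**2) = 151*(-5 + 324) = 151*319 = 48169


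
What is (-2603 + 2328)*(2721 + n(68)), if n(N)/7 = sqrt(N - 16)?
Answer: -748275 - 3850*sqrt(13) ≈ -7.6216e+5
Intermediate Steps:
n(N) = 7*sqrt(-16 + N) (n(N) = 7*sqrt(N - 16) = 7*sqrt(-16 + N))
(-2603 + 2328)*(2721 + n(68)) = (-2603 + 2328)*(2721 + 7*sqrt(-16 + 68)) = -275*(2721 + 7*sqrt(52)) = -275*(2721 + 7*(2*sqrt(13))) = -275*(2721 + 14*sqrt(13)) = -748275 - 3850*sqrt(13)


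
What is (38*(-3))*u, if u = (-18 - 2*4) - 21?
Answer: 5358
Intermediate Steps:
u = -47 (u = (-18 - 8) - 21 = -26 - 21 = -47)
(38*(-3))*u = (38*(-3))*(-47) = -114*(-47) = 5358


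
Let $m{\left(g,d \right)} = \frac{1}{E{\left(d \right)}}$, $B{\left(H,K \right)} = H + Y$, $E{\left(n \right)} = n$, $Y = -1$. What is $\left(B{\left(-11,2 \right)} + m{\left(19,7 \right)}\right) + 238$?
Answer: $\frac{1583}{7} \approx 226.14$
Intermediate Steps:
$B{\left(H,K \right)} = -1 + H$ ($B{\left(H,K \right)} = H - 1 = -1 + H$)
$m{\left(g,d \right)} = \frac{1}{d}$
$\left(B{\left(-11,2 \right)} + m{\left(19,7 \right)}\right) + 238 = \left(\left(-1 - 11\right) + \frac{1}{7}\right) + 238 = \left(-12 + \frac{1}{7}\right) + 238 = - \frac{83}{7} + 238 = \frac{1583}{7}$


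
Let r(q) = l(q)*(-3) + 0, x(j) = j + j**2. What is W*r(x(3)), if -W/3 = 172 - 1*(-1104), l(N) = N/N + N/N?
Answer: 22968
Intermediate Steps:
l(N) = 2 (l(N) = 1 + 1 = 2)
r(q) = -6 (r(q) = 2*(-3) + 0 = -6 + 0 = -6)
W = -3828 (W = -3*(172 - 1*(-1104)) = -3*(172 + 1104) = -3*1276 = -3828)
W*r(x(3)) = -3828*(-6) = 22968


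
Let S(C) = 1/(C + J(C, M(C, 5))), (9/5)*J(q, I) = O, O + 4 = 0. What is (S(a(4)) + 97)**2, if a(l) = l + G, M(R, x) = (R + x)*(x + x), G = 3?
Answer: 17472400/1849 ≈ 9449.7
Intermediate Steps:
O = -4 (O = -4 + 0 = -4)
M(R, x) = 2*x*(R + x) (M(R, x) = (R + x)*(2*x) = 2*x*(R + x))
J(q, I) = -20/9 (J(q, I) = (5/9)*(-4) = -20/9)
a(l) = 3 + l (a(l) = l + 3 = 3 + l)
S(C) = 1/(-20/9 + C) (S(C) = 1/(C - 20/9) = 1/(-20/9 + C))
(S(a(4)) + 97)**2 = (9/(-20 + 9*(3 + 4)) + 97)**2 = (9/(-20 + 9*7) + 97)**2 = (9/(-20 + 63) + 97)**2 = (9/43 + 97)**2 = (4180/43)**2 = 17472400/1849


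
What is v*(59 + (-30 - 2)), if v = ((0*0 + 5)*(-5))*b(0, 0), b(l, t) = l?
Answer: 0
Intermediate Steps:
v = 0 (v = ((0*0 + 5)*(-5))*0 = ((0 + 5)*(-5))*0 = (5*(-5))*0 = -25*0 = 0)
v*(59 + (-30 - 2)) = 0*(59 + (-30 - 2)) = 0*(59 - 32) = 0*27 = 0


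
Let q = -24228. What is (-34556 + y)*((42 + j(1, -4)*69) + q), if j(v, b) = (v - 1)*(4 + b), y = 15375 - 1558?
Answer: 501593454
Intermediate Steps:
y = 13817
j(v, b) = (-1 + v)*(4 + b)
(-34556 + y)*((42 + j(1, -4)*69) + q) = (-34556 + 13817)*((42 + (-4 - 1*(-4) + 4*1 - 4*1)*69) - 24228) = -20739*((42 + (-4 + 4 + 4 - 4)*69) - 24228) = -20739*((42 + 0*69) - 24228) = -20739*((42 + 0) - 24228) = -20739*(42 - 24228) = -20739*(-24186) = 501593454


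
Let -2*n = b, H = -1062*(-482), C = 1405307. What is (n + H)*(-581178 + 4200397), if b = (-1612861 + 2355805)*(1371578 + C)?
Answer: -3733349308011795084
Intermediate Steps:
H = 511884
b = 2063070049440 (b = (-1612861 + 2355805)*(1371578 + 1405307) = 742944*2776885 = 2063070049440)
n = -1031535024720 (n = -1/2*2063070049440 = -1031535024720)
(n + H)*(-581178 + 4200397) = (-1031535024720 + 511884)*(-581178 + 4200397) = -1031534512836*3619219 = -3733349308011795084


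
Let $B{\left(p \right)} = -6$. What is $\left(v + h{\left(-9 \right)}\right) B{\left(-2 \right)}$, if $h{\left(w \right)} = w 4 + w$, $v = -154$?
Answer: $1194$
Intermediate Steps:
$h{\left(w \right)} = 5 w$ ($h{\left(w \right)} = 4 w + w = 5 w$)
$\left(v + h{\left(-9 \right)}\right) B{\left(-2 \right)} = \left(-154 + 5 \left(-9\right)\right) \left(-6\right) = \left(-154 - 45\right) \left(-6\right) = \left(-199\right) \left(-6\right) = 1194$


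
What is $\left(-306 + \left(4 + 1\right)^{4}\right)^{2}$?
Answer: $101761$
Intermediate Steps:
$\left(-306 + \left(4 + 1\right)^{4}\right)^{2} = \left(-306 + 5^{4}\right)^{2} = \left(-306 + 625\right)^{2} = 319^{2} = 101761$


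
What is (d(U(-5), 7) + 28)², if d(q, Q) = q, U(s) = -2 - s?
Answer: 961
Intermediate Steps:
(d(U(-5), 7) + 28)² = ((-2 - 1*(-5)) + 28)² = ((-2 + 5) + 28)² = (3 + 28)² = 31² = 961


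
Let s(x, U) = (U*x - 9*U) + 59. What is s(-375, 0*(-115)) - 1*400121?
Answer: -400062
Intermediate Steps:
s(x, U) = 59 - 9*U + U*x (s(x, U) = (-9*U + U*x) + 59 = 59 - 9*U + U*x)
s(-375, 0*(-115)) - 1*400121 = (59 - 0*(-115) + (0*(-115))*(-375)) - 1*400121 = (59 - 9*0 + 0*(-375)) - 400121 = (59 + 0 + 0) - 400121 = 59 - 400121 = -400062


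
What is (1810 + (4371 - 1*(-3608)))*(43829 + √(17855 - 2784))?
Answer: 429042081 + 9789*√15071 ≈ 4.3024e+8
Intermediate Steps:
(1810 + (4371 - 1*(-3608)))*(43829 + √(17855 - 2784)) = (1810 + (4371 + 3608))*(43829 + √15071) = (1810 + 7979)*(43829 + √15071) = 9789*(43829 + √15071) = 429042081 + 9789*√15071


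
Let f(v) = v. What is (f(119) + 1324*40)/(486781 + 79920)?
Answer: 53079/566701 ≈ 0.093663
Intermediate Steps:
(f(119) + 1324*40)/(486781 + 79920) = (119 + 1324*40)/(486781 + 79920) = (119 + 52960)/566701 = 53079*(1/566701) = 53079/566701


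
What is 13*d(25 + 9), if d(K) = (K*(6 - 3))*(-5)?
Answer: -6630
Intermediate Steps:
d(K) = -15*K (d(K) = (K*3)*(-5) = (3*K)*(-5) = -15*K)
13*d(25 + 9) = 13*(-15*(25 + 9)) = 13*(-15*34) = 13*(-510) = -6630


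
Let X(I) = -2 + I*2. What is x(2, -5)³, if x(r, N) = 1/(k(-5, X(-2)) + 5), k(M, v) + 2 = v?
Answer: -1/27 ≈ -0.037037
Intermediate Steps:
X(I) = -2 + 2*I
k(M, v) = -2 + v
x(r, N) = -⅓ (x(r, N) = 1/((-2 + (-2 + 2*(-2))) + 5) = 1/((-2 + (-2 - 4)) + 5) = 1/((-2 - 6) + 5) = 1/(-8 + 5) = 1/(-3) = -⅓)
x(2, -5)³ = (-⅓)³ = -1/27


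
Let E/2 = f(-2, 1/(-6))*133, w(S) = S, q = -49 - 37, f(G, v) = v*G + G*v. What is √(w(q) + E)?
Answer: √822/3 ≈ 9.5569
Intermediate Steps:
f(G, v) = 2*G*v (f(G, v) = G*v + G*v = 2*G*v)
q = -86
E = 532/3 (E = 2*((2*(-2)/(-6))*133) = 2*((2*(-2)*(-⅙))*133) = 2*((⅔)*133) = 2*(266/3) = 532/3 ≈ 177.33)
√(w(q) + E) = √(-86 + 532/3) = √(274/3) = √822/3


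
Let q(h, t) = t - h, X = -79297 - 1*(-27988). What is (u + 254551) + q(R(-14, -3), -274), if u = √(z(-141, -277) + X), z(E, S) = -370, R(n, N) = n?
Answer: 254291 + I*√51679 ≈ 2.5429e+5 + 227.33*I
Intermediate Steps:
X = -51309 (X = -79297 + 27988 = -51309)
u = I*√51679 (u = √(-370 - 51309) = √(-51679) = I*√51679 ≈ 227.33*I)
(u + 254551) + q(R(-14, -3), -274) = (I*√51679 + 254551) + (-274 - 1*(-14)) = (254551 + I*√51679) + (-274 + 14) = (254551 + I*√51679) - 260 = 254291 + I*√51679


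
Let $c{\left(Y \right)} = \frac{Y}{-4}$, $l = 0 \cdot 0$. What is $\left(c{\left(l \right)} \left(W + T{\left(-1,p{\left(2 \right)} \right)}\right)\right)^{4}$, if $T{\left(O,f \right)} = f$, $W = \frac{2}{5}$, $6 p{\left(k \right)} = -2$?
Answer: $0$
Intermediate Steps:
$p{\left(k \right)} = - \frac{1}{3}$ ($p{\left(k \right)} = \frac{1}{6} \left(-2\right) = - \frac{1}{3}$)
$W = \frac{2}{5}$ ($W = 2 \cdot \frac{1}{5} = \frac{2}{5} \approx 0.4$)
$l = 0$
$c{\left(Y \right)} = - \frac{Y}{4}$ ($c{\left(Y \right)} = Y \left(- \frac{1}{4}\right) = - \frac{Y}{4}$)
$\left(c{\left(l \right)} \left(W + T{\left(-1,p{\left(2 \right)} \right)}\right)\right)^{4} = \left(\left(- \frac{1}{4}\right) 0 \left(\frac{2}{5} - \frac{1}{3}\right)\right)^{4} = \left(0 \cdot \frac{1}{15}\right)^{4} = 0^{4} = 0$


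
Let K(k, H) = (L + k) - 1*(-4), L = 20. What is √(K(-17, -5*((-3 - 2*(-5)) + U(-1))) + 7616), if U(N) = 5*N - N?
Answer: 33*√7 ≈ 87.310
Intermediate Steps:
U(N) = 4*N
K(k, H) = 24 + k (K(k, H) = (20 + k) - 1*(-4) = (20 + k) + 4 = 24 + k)
√(K(-17, -5*((-3 - 2*(-5)) + U(-1))) + 7616) = √((24 - 17) + 7616) = √(7 + 7616) = √7623 = 33*√7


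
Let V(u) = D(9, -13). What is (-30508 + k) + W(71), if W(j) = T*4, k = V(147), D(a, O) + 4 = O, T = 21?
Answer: -30441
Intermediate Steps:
D(a, O) = -4 + O
V(u) = -17 (V(u) = -4 - 13 = -17)
k = -17
W(j) = 84 (W(j) = 21*4 = 84)
(-30508 + k) + W(71) = (-30508 - 17) + 84 = -30525 + 84 = -30441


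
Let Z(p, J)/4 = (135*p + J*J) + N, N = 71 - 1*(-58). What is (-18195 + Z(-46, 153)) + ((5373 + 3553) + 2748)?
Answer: 62791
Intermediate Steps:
N = 129 (N = 71 + 58 = 129)
Z(p, J) = 516 + 4*J² + 540*p (Z(p, J) = 4*((135*p + J*J) + 129) = 4*((135*p + J²) + 129) = 4*((J² + 135*p) + 129) = 4*(129 + J² + 135*p) = 516 + 4*J² + 540*p)
(-18195 + Z(-46, 153)) + ((5373 + 3553) + 2748) = (-18195 + (516 + 4*153² + 540*(-46))) + ((5373 + 3553) + 2748) = (-18195 + (516 + 4*23409 - 24840)) + (8926 + 2748) = (-18195 + (516 + 93636 - 24840)) + 11674 = (-18195 + 69312) + 11674 = 51117 + 11674 = 62791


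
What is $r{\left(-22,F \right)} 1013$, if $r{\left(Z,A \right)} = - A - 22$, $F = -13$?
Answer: $-9117$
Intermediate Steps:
$r{\left(Z,A \right)} = -22 - A$
$r{\left(-22,F \right)} 1013 = \left(-22 - -13\right) 1013 = \left(-22 + 13\right) 1013 = \left(-9\right) 1013 = -9117$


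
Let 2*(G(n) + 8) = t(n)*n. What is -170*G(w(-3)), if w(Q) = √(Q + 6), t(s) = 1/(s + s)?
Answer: 2635/2 ≈ 1317.5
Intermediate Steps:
t(s) = 1/(2*s)
w(Q) = √(6 + Q)
G(n) = -31/4 (G(n) = -8 + ((1/(2*n))*n)/2 = -8 + (½)*(½) = -8 + ¼ = -31/4)
-170*G(w(-3)) = -170*(-31/4) = 2635/2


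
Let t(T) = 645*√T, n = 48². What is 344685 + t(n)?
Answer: 375645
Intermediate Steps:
n = 2304
344685 + t(n) = 344685 + 645*√2304 = 344685 + 645*48 = 344685 + 30960 = 375645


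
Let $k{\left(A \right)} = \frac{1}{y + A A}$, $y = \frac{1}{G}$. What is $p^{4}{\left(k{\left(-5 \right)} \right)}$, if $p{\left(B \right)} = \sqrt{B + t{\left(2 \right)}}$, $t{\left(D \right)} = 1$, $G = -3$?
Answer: $\frac{5929}{5476} \approx 1.0827$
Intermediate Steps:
$y = - \frac{1}{3}$ ($y = \frac{1}{-3} = - \frac{1}{3} \approx -0.33333$)
$k{\left(A \right)} = \frac{1}{- \frac{1}{3} + A^{2}}$ ($k{\left(A \right)} = \frac{1}{- \frac{1}{3} + A A} = \frac{1}{- \frac{1}{3} + A^{2}}$)
$p{\left(B \right)} = \sqrt{1 + B}$ ($p{\left(B \right)} = \sqrt{B + 1} = \sqrt{1 + B}$)
$p^{4}{\left(k{\left(-5 \right)} \right)} = \left(\sqrt{1 + \frac{3}{-1 + 3 \left(-5\right)^{2}}}\right)^{4} = \left(\sqrt{1 + \frac{3}{-1 + 3 \cdot 25}}\right)^{4} = \left(\sqrt{1 + \frac{3}{-1 + 75}}\right)^{4} = \left(\sqrt{1 + \frac{3}{74}}\right)^{4} = \left(\sqrt{\frac{77}{74}}\right)^{4} = \left(\frac{\sqrt{5698}}{74}\right)^{4} = \frac{5929}{5476}$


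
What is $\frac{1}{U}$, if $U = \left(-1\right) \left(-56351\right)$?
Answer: $\frac{1}{56351} \approx 1.7746 \cdot 10^{-5}$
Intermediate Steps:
$U = 56351$
$\frac{1}{U} = \frac{1}{56351}$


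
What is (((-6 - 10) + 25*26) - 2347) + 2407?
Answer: 694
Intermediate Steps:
(((-6 - 10) + 25*26) - 2347) + 2407 = ((-16 + 650) - 2347) + 2407 = (634 - 2347) + 2407 = -1713 + 2407 = 694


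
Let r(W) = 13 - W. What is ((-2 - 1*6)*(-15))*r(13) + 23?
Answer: 23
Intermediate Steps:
((-2 - 1*6)*(-15))*r(13) + 23 = ((-2 - 1*6)*(-15))*(13 - 1*13) + 23 = ((-2 - 6)*(-15))*(13 - 13) + 23 = -8*(-15)*0 + 23 = 120*0 + 23 = 0 + 23 = 23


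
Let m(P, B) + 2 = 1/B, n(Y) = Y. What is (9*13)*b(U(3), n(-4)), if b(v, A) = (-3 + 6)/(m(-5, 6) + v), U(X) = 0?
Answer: -2106/11 ≈ -191.45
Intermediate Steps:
m(P, B) = -2 + 1/B
b(v, A) = 3/(-11/6 + v) (b(v, A) = (-3 + 6)/((-2 + 1/6) + v) = 3/((-2 + ⅙) + v) = 3/(-11/6 + v))
(9*13)*b(U(3), n(-4)) = (9*13)*(18/(-11 + 6*0)) = 117*(18/(-11 + 0)) = 117*(18/(-11)) = 117*(18*(-1/11)) = 117*(-18/11) = -2106/11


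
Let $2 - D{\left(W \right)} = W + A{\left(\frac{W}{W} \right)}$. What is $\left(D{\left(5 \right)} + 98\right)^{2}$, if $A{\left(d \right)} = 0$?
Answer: $9025$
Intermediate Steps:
$D{\left(W \right)} = 2 - W$ ($D{\left(W \right)} = 2 - \left(W + 0\right) = 2 - W$)
$\left(D{\left(5 \right)} + 98\right)^{2} = \left(\left(2 - 5\right) + 98\right)^{2} = \left(-3 + 98\right)^{2} = 95^{2} = 9025$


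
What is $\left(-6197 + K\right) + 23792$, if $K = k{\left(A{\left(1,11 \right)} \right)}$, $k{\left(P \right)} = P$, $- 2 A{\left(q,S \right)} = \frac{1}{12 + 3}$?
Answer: $\frac{527849}{30} \approx 17595.0$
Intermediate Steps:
$A{\left(q,S \right)} = - \frac{1}{30}$ ($A{\left(q,S \right)} = - \frac{1}{2 \left(12 + 3\right)} = - \frac{1}{2 \cdot 15} = \left(- \frac{1}{2}\right) \frac{1}{15} = - \frac{1}{30}$)
$K = - \frac{1}{30} \approx -0.033333$
$\left(-6197 + K\right) + 23792 = \left(-6197 - \frac{1}{30}\right) + 23792 = - \frac{185911}{30} + 23792 = \frac{527849}{30}$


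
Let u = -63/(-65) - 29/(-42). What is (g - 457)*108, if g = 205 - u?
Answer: -12464838/455 ≈ -27395.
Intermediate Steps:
u = 4531/2730 (u = -63*(-1/65) - 29*(-1/42) = 63/65 + 29/42 = 4531/2730 ≈ 1.6597)
g = 555119/2730 (g = 205 - 1*4531/2730 = 205 - 4531/2730 = 555119/2730 ≈ 203.34)
(g - 457)*108 = (555119/2730 - 457)*108 = -692491/2730*108 = -12464838/455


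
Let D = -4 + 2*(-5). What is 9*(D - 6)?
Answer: -180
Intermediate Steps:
D = -14 (D = -4 - 10 = -14)
9*(D - 6) = 9*(-14 - 6) = 9*(-20) = -180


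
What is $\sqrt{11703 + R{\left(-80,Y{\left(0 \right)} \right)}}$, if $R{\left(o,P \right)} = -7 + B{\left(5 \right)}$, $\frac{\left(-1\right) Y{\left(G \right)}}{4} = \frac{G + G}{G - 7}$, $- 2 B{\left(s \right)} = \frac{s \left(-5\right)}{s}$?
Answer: $\frac{\sqrt{46794}}{2} \approx 108.16$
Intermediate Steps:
$B{\left(s \right)} = \frac{5}{2}$ ($B{\left(s \right)} = - \frac{s \left(-5\right) \frac{1}{s}}{2} = - \frac{- 5 s \frac{1}{s}}{2} = \left(- \frac{1}{2}\right) \left(-5\right) = \frac{5}{2}$)
$Y{\left(G \right)} = - \frac{8 G}{-7 + G}$ ($Y{\left(G \right)} = - 4 \frac{G + G}{G - 7} = - 4 \frac{2 G}{-7 + G} = - \frac{8 G}{-7 + G}$)
$R{\left(o,P \right)} = - \frac{9}{2}$ ($R{\left(o,P \right)} = -7 + \frac{5}{2} = - \frac{9}{2}$)
$\sqrt{11703 + R{\left(-80,Y{\left(0 \right)} \right)}} = \sqrt{11703 - \frac{9}{2}} = \sqrt{\frac{23397}{2}} = \frac{\sqrt{46794}}{2}$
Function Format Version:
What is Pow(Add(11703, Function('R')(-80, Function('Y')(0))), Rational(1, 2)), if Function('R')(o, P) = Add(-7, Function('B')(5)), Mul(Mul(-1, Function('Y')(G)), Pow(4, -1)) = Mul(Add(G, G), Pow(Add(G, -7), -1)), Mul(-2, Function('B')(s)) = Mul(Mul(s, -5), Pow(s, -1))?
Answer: Mul(Rational(1, 2), Pow(46794, Rational(1, 2))) ≈ 108.16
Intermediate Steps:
Function('B')(s) = Rational(5, 2) (Function('B')(s) = Mul(Rational(-1, 2), Mul(Mul(s, -5), Pow(s, -1))) = Mul(Rational(-1, 2), Mul(Mul(-5, s), Pow(s, -1))) = Mul(Rational(-1, 2), -5) = Rational(5, 2))
Function('Y')(G) = Mul(-8, G, Pow(Add(-7, G), -1)) (Function('Y')(G) = Mul(-4, Mul(Add(G, G), Pow(Add(G, -7), -1))) = Mul(-4, Mul(Mul(2, G), Pow(Add(-7, G), -1))) = Mul(-4, Mul(2, G, Pow(Add(-7, G), -1))) = Mul(-8, G, Pow(Add(-7, G), -1)))
Function('R')(o, P) = Rational(-9, 2) (Function('R')(o, P) = Add(-7, Rational(5, 2)) = Rational(-9, 2))
Pow(Add(11703, Function('R')(-80, Function('Y')(0))), Rational(1, 2)) = Pow(Add(11703, Rational(-9, 2)), Rational(1, 2)) = Pow(Rational(23397, 2), Rational(1, 2)) = Mul(Rational(1, 2), Pow(46794, Rational(1, 2)))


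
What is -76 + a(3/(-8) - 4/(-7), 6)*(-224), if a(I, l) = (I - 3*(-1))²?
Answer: -33105/14 ≈ -2364.6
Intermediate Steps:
a(I, l) = (3 + I)² (a(I, l) = (I + 3)² = (3 + I)²)
-76 + a(3/(-8) - 4/(-7), 6)*(-224) = -76 + (3 + (3/(-8) - 4/(-7)))²*(-224) = -76 + (3 + (3*(-⅛) - 4*(-⅐)))²*(-224) = -76 + (3 + (-3/8 + 4/7))²*(-224) = -76 + (3 + 11/56)²*(-224) = -76 + (179/56)²*(-224) = -76 + (32041/3136)*(-224) = -76 - 32041/14 = -33105/14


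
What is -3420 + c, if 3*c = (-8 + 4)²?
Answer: -10244/3 ≈ -3414.7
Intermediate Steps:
c = 16/3 (c = (-8 + 4)²/3 = (⅓)*(-4)² = (⅓)*16 = 16/3 ≈ 5.3333)
-3420 + c = -3420 + 16/3 = -10244/3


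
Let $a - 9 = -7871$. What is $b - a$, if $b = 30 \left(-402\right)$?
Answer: $-4198$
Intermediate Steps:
$a = -7862$ ($a = 9 - 7871 = -7862$)
$b = -12060$
$b - a = -12060 - -7862 = -12060 + 7862 = -4198$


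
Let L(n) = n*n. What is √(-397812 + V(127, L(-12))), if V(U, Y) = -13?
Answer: 5*I*√15913 ≈ 630.73*I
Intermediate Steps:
L(n) = n²
√(-397812 + V(127, L(-12))) = √(-397812 - 13) = √(-397825) = 5*I*√15913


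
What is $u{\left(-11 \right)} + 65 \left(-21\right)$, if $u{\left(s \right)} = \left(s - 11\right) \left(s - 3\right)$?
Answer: $-1057$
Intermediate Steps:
$u{\left(s \right)} = \left(-11 + s\right) \left(-3 + s\right)$
$u{\left(-11 \right)} + 65 \left(-21\right) = \left(33 + \left(-11\right)^{2} - -154\right) + 65 \left(-21\right) = \left(33 + 121 + 154\right) - 1365 = 308 - 1365 = -1057$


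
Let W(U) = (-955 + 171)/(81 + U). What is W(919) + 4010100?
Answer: 501262402/125 ≈ 4.0101e+6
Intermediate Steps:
W(U) = -784/(81 + U)
W(919) + 4010100 = -784/(81 + 919) + 4010100 = -784/1000 + 4010100 = -784*1/1000 + 4010100 = -98/125 + 4010100 = 501262402/125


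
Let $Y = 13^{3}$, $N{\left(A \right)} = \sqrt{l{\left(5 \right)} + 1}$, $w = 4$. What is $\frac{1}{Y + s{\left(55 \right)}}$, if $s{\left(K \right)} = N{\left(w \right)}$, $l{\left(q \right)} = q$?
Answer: $\frac{2197}{4826803} - \frac{\sqrt{6}}{4826803} \approx 0.00045466$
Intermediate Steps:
$N{\left(A \right)} = \sqrt{6}$ ($N{\left(A \right)} = \sqrt{5 + 1} = \sqrt{6}$)
$s{\left(K \right)} = \sqrt{6}$
$Y = 2197$
$\frac{1}{Y + s{\left(55 \right)}} = \frac{1}{2197 + \sqrt{6}}$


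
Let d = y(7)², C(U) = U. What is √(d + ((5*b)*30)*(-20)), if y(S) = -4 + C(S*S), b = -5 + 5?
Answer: 45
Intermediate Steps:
b = 0
y(S) = -4 + S² (y(S) = -4 + S*S = -4 + S²)
d = 2025 (d = (-4 + 7²)² = (-4 + 49)² = 45² = 2025)
√(d + ((5*b)*30)*(-20)) = √(2025 + ((5*0)*30)*(-20)) = √(2025 + (0*30)*(-20)) = √(2025 + 0*(-20)) = √(2025 + 0) = √2025 = 45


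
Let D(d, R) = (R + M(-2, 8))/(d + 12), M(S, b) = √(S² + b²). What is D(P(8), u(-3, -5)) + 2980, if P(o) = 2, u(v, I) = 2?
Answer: 20861/7 + √17/7 ≈ 2980.7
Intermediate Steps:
D(d, R) = (R + 2*√17)/(12 + d) (D(d, R) = (R + √((-2)² + 8²))/(d + 12) = (R + √(4 + 64))/(12 + d) = (R + √68)/(12 + d) = (R + 2*√17)/(12 + d))
D(P(8), u(-3, -5)) + 2980 = (2 + 2*√17)/(12 + 2) + 2980 = (2 + 2*√17)/14 + 2980 = (⅐ + √17/7) + 2980 = 20861/7 + √17/7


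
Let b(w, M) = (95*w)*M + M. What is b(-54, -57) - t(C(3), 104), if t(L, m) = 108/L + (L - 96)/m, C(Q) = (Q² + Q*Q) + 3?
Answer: 212829765/728 ≈ 2.9235e+5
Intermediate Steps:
b(w, M) = M + 95*M*w (b(w, M) = 95*M*w + M = M + 95*M*w)
C(Q) = 3 + 2*Q² (C(Q) = (Q² + Q²) + 3 = 2*Q² + 3 = 3 + 2*Q²)
t(L, m) = 108/L + (-96 + L)/m
b(-54, -57) - t(C(3), 104) = -57*(1 + 95*(-54)) - (-96/104 + 108/(3 + 2*3²) + (3 + 2*3²)/104) = -57*(1 - 5130) - (-96*1/104 + 108/(3 + 2*9) + (3 + 2*9)*(1/104)) = -57*(-5129) - (-12/13 + 108/(3 + 18) + (3 + 18)*(1/104)) = 292353 - (-12/13 + 108/21 + 21*(1/104)) = 292353 - (-12/13 + 108*(1/21) + 21/104) = 292353 - (-12/13 + 36/7 + 21/104) = 292353 - 1*3219/728 = 292353 - 3219/728 = 212829765/728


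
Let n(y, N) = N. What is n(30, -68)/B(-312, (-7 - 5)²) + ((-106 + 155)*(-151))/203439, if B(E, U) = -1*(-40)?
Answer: -3532453/2034390 ≈ -1.7364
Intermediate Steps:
B(E, U) = 40
n(30, -68)/B(-312, (-7 - 5)²) + ((-106 + 155)*(-151))/203439 = -68/40 + ((-106 + 155)*(-151))/203439 = -68*1/40 + (49*(-151))*(1/203439) = -17/10 - 7399*1/203439 = -17/10 - 7399/203439 = -3532453/2034390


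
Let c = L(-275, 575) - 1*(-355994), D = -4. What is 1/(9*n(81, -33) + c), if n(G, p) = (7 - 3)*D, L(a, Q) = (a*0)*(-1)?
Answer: 1/355850 ≈ 2.8102e-6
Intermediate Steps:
L(a, Q) = 0 (L(a, Q) = 0*(-1) = 0)
n(G, p) = -16 (n(G, p) = (7 - 3)*(-4) = 4*(-4) = -16)
c = 355994 (c = 0 - 1*(-355994) = 0 + 355994 = 355994)
1/(9*n(81, -33) + c) = 1/(9*(-16) + 355994) = 1/(-144 + 355994) = 1/355850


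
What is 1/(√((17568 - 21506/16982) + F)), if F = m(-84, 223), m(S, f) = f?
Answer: √320646966087/75526314 ≈ 0.0074975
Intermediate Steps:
F = 223
1/(√((17568 - 21506/16982) + F)) = 1/(√((17568 - 21506/16982) + 223)) = 1/(√((17568 - 1*10753/8491) + 223)) = 1/(√((17568 - 10753/8491) + 223)) = 1/(√(149159135/8491 + 223)) = 1/(√(151052628/8491)) = 1/(2*√320646966087/8491) = √320646966087/75526314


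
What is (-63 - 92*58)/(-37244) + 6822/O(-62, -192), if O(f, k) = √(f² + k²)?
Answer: 5399/37244 + 3411*√10177/10177 ≈ 33.957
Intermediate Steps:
(-63 - 92*58)/(-37244) + 6822/O(-62, -192) = (-63 - 92*58)/(-37244) + 6822/(√((-62)² + (-192)²)) = (-63 - 5336)*(-1/37244) + 6822/(√(3844 + 36864)) = -5399*(-1/37244) + 6822/(√40708) = 5399/37244 + 6822/((2*√10177)) = 5399/37244 + 6822*(√10177/20354) = 5399/37244 + 3411*√10177/10177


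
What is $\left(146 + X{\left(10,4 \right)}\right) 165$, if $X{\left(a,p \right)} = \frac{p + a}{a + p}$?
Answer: $24255$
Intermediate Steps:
$X{\left(a,p \right)} = 1$ ($X{\left(a,p \right)} = \frac{a + p}{a + p} = 1$)
$\left(146 + X{\left(10,4 \right)}\right) 165 = \left(146 + 1\right) 165 = 147 \cdot 165 = 24255$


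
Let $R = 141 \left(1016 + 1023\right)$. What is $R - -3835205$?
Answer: $4122704$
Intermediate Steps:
$R = 287499$ ($R = 141 \cdot 2039 = 287499$)
$R - -3835205 = 287499 - -3835205 = 287499 + 3835205 = 4122704$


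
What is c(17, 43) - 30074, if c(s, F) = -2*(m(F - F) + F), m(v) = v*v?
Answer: -30160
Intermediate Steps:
m(v) = v²
c(s, F) = -2*F (c(s, F) = -2*((F - F)² + F) = -2*(0² + F) = -2*(0 + F) = -2*F)
c(17, 43) - 30074 = -2*43 - 30074 = -86 - 30074 = -30160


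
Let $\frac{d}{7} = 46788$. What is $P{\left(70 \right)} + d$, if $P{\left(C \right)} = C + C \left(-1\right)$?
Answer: $327516$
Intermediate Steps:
$d = 327516$ ($d = 7 \cdot 46788 = 327516$)
$P{\left(C \right)} = 0$ ($P{\left(C \right)} = C - C = 0$)
$P{\left(70 \right)} + d = 0 + 327516 = 327516$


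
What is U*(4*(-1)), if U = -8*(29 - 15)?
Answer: 448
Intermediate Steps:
U = -112 (U = -8*14 = -112)
U*(4*(-1)) = -448*(-1) = -112*(-4) = 448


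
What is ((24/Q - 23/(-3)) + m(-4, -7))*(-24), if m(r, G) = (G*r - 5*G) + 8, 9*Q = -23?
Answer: -38240/23 ≈ -1662.6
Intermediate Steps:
Q = -23/9 (Q = (⅑)*(-23) = -23/9 ≈ -2.5556)
m(r, G) = 8 - 5*G + G*r (m(r, G) = (-5*G + G*r) + 8 = 8 - 5*G + G*r)
((24/Q - 23/(-3)) + m(-4, -7))*(-24) = ((24/(-23/9) - 23/(-3)) + (8 - 5*(-7) - 7*(-4)))*(-24) = ((24*(-9/23) - 23*(-⅓)) + (8 + 35 + 28))*(-24) = ((-216/23 + 23/3) + 71)*(-24) = (-119/69 + 71)*(-24) = (4780/69)*(-24) = -38240/23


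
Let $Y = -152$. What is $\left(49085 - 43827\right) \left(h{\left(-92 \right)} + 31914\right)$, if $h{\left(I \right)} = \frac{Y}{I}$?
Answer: $\frac{3859687480}{23} \approx 1.6781 \cdot 10^{8}$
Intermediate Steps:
$h{\left(I \right)} = - \frac{152}{I}$
$\left(49085 - 43827\right) \left(h{\left(-92 \right)} + 31914\right) = \left(49085 - 43827\right) \left(- \frac{152}{-92} + 31914\right) = 5258 \left(\left(-152\right) \left(- \frac{1}{92}\right) + 31914\right) = 5258 \left(\frac{38}{23} + 31914\right) = 5258 \cdot \frac{734060}{23} = \frac{3859687480}{23}$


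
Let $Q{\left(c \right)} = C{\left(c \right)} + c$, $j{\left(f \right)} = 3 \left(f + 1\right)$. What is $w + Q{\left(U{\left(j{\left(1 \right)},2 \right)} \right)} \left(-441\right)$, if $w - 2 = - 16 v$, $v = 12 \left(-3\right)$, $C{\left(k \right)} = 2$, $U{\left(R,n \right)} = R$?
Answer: $-2950$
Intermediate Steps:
$j{\left(f \right)} = 3 + 3 f$ ($j{\left(f \right)} = 3 \left(1 + f\right) = 3 + 3 f$)
$v = -36$
$w = 578$ ($w = 2 - -576 = 2 + 576 = 578$)
$Q{\left(c \right)} = 2 + c$
$w + Q{\left(U{\left(j{\left(1 \right)},2 \right)} \right)} \left(-441\right) = 578 + \left(2 + \left(3 + 3 \cdot 1\right)\right) \left(-441\right) = 578 + \left(2 + \left(3 + 3\right)\right) \left(-441\right) = 578 + \left(2 + 6\right) \left(-441\right) = 578 + 8 \left(-441\right) = 578 - 3528 = -2950$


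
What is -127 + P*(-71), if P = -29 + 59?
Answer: -2257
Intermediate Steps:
P = 30
-127 + P*(-71) = -127 + 30*(-71) = -127 - 2130 = -2257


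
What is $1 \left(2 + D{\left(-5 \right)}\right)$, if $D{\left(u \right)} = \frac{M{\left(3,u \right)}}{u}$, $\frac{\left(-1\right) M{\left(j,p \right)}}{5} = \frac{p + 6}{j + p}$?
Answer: $\frac{3}{2} \approx 1.5$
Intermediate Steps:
$M{\left(j,p \right)} = - \frac{5 \left(6 + p\right)}{j + p}$ ($M{\left(j,p \right)} = - 5 \frac{p + 6}{j + p} = - 5 \frac{6 + p}{j + p} = - \frac{5 \left(6 + p\right)}{j + p}$)
$D{\left(u \right)} = \frac{5 \left(-6 - u\right)}{u \left(3 + u\right)}$ ($D{\left(u \right)} = \frac{5 \frac{1}{3 + u} \left(-6 - u\right)}{u} = \frac{5 \left(-6 - u\right)}{u \left(3 + u\right)}$)
$1 \left(2 + D{\left(-5 \right)}\right) = 1 \left(2 + \frac{5 \left(-6 - -5\right)}{\left(-5\right) \left(3 - 5\right)}\right) = 1 \left(2 + 5 \left(- \frac{1}{5}\right) \frac{1}{-2} \left(-6 + 5\right)\right) = 1 \left(2 + 5 \left(- \frac{1}{5}\right) \left(- \frac{1}{2}\right) \left(-1\right)\right) = 1 \left(2 - \frac{1}{2}\right) = 1 \cdot \frac{3}{2} = \frac{3}{2}$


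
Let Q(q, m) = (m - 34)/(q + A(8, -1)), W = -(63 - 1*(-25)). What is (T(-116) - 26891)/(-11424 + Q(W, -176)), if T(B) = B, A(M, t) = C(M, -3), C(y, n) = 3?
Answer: 459119/194166 ≈ 2.3646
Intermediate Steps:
A(M, t) = 3
W = -88 (W = -(63 + 25) = -1*88 = -88)
Q(q, m) = (-34 + m)/(3 + q) (Q(q, m) = (m - 34)/(q + 3) = (-34 + m)/(3 + q))
(T(-116) - 26891)/(-11424 + Q(W, -176)) = (-116 - 26891)/(-11424 + (-34 - 176)/(3 - 88)) = -27007/(-11424 - 210/(-85)) = -27007/(-11424 - 1/85*(-210)) = -27007/(-11424 + 42/17) = -27007/(-194166/17) = -27007*(-17/194166) = 459119/194166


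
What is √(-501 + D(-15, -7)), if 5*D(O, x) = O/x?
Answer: 4*I*√1533/7 ≈ 22.373*I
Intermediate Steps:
D(O, x) = O/(5*x) (D(O, x) = (O/x)/5 = O/(5*x))
√(-501 + D(-15, -7)) = √(-501 + (⅕)*(-15)/(-7)) = √(-501 + (⅕)*(-15)*(-⅐)) = √(-501 + 3/7) = √(-3504/7) = 4*I*√1533/7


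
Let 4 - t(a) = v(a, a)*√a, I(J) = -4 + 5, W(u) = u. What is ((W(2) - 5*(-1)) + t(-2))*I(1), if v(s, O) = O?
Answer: 11 + 2*I*√2 ≈ 11.0 + 2.8284*I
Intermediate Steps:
I(J) = 1
t(a) = 4 - a^(3/2) (t(a) = 4 - a*√a = 4 - a^(3/2))
((W(2) - 5*(-1)) + t(-2))*I(1) = ((2 - 5*(-1)) + (4 - (-2)^(3/2)))*1 = ((2 + 5) + (4 - (-2)*I*√2))*1 = (7 + (4 + 2*I*√2))*1 = (11 + 2*I*√2)*1 = 11 + 2*I*√2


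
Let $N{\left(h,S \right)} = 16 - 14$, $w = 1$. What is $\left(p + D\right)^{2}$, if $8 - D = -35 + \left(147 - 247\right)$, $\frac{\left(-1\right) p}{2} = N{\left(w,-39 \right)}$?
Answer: $19321$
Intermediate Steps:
$N{\left(h,S \right)} = 2$ ($N{\left(h,S \right)} = 16 - 14 = 2$)
$p = -4$ ($p = \left(-2\right) 2 = -4$)
$D = 143$ ($D = 8 - \left(-35 + \left(147 - 247\right)\right) = 8 - \left(-35 - 100\right) = 8 - -135 = 8 + 135 = 143$)
$\left(p + D\right)^{2} = \left(-4 + 143\right)^{2} = 139^{2} = 19321$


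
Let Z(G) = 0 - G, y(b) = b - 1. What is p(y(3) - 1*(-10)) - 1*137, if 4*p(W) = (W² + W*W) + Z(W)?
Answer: -68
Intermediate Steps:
y(b) = -1 + b
Z(G) = -G
p(W) = W²/2 - W/4 (p(W) = ((W² + W*W) - W)/4 = ((W² + W²) - W)/4 = (2*W² - W)/4 = (-W + 2*W²)/4 = W²/2 - W/4)
p(y(3) - 1*(-10)) - 1*137 = ((-1 + 3) - 1*(-10))*(-1 + 2*((-1 + 3) - 1*(-10)))/4 - 1*137 = (2 + 10)*(-1 + 2*(2 + 10))/4 - 137 = (¼)*12*(-1 + 2*12) - 137 = (¼)*12*(-1 + 24) - 137 = (¼)*12*23 - 137 = 69 - 137 = -68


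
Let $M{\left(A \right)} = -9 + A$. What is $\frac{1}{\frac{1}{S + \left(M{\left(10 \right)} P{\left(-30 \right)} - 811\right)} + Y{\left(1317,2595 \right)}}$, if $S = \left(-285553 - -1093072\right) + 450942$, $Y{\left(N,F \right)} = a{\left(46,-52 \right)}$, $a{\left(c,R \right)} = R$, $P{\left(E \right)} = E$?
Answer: $- \frac{1257620}{65396239} \approx -0.019231$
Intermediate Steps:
$Y{\left(N,F \right)} = -52$
$S = 1258461$ ($S = \left(-285553 + 1093072\right) + 450942 = 807519 + 450942 = 1258461$)
$\frac{1}{\frac{1}{S + \left(M{\left(10 \right)} P{\left(-30 \right)} - 811\right)} + Y{\left(1317,2595 \right)}} = \frac{1}{\frac{1}{1258461 - \left(811 - \left(-9 + 10\right) \left(-30\right)\right)} - 52} = \frac{1}{\frac{1}{1258461 + \left(1 \left(-30\right) - 811\right)} - 52} = \frac{1}{\frac{1}{1258461 - 841} - 52} = \frac{1}{\frac{1}{1257620} - 52} = \frac{1}{- \frac{65396239}{1257620}} = - \frac{1257620}{65396239}$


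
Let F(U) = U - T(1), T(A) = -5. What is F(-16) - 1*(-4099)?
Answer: 4088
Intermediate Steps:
F(U) = 5 + U (F(U) = U - 1*(-5) = U + 5 = 5 + U)
F(-16) - 1*(-4099) = (5 - 16) - 1*(-4099) = -11 + 4099 = 4088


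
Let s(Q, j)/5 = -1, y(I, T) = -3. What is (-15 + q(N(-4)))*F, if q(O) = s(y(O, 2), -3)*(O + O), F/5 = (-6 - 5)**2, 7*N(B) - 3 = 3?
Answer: -99825/7 ≈ -14261.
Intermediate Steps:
s(Q, j) = -5 (s(Q, j) = 5*(-1) = -5)
N(B) = 6/7 (N(B) = 3/7 + (1/7)*3 = 3/7 + 3/7 = 6/7)
F = 605 (F = 5*(-6 - 5)**2 = 5*(-11)**2 = 5*121 = 605)
q(O) = -10*O (q(O) = -5*(O + O) = -10*O)
(-15 + q(N(-4)))*F = (-15 - 10*6/7)*605 = (-15 - 60/7)*605 = -165/7*605 = -99825/7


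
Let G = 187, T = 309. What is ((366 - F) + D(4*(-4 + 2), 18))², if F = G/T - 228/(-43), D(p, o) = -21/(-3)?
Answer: 23790572043364/176544369 ≈ 1.3476e+5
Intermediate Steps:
D(p, o) = 7 (D(p, o) = -21*(-⅓) = 7)
F = 78493/13287 (F = 187/309 - 228/(-43) = 187*(1/309) - 228*(-1/43) = 187/309 + 228/43 = 78493/13287 ≈ 5.9075)
((366 - F) + D(4*(-4 + 2), 18))² = ((366 - 1*78493/13287) + 7)² = ((366 - 78493/13287) + 7)² = (4784549/13287 + 7)² = (4877558/13287)² = 23790572043364/176544369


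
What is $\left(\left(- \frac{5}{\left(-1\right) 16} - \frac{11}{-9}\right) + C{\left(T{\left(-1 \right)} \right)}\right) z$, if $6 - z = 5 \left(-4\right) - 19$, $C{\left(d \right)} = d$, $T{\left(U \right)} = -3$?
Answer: $- \frac{1055}{16} \approx -65.938$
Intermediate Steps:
$z = 45$ ($z = 6 - \left(5 \left(-4\right) - 19\right) = 6 - \left(-20 - 19\right) = 6 - -39 = 6 + 39 = 45$)
$\left(\left(- \frac{5}{\left(-1\right) 16} - \frac{11}{-9}\right) + C{\left(T{\left(-1 \right)} \right)}\right) z = \left(\left(- \frac{5}{\left(-1\right) 16} - \frac{11}{-9}\right) - 3\right) 45 = \left(\left(- \frac{5}{-16} - - \frac{11}{9}\right) - 3\right) 45 = \left(\left(\left(-5\right) \left(- \frac{1}{16}\right) + \frac{11}{9}\right) - 3\right) 45 = \left(\left(\frac{5}{16} + \frac{11}{9}\right) - 3\right) 45 = \left(\frac{221}{144} - 3\right) 45 = \left(- \frac{211}{144}\right) 45 = - \frac{1055}{16}$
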